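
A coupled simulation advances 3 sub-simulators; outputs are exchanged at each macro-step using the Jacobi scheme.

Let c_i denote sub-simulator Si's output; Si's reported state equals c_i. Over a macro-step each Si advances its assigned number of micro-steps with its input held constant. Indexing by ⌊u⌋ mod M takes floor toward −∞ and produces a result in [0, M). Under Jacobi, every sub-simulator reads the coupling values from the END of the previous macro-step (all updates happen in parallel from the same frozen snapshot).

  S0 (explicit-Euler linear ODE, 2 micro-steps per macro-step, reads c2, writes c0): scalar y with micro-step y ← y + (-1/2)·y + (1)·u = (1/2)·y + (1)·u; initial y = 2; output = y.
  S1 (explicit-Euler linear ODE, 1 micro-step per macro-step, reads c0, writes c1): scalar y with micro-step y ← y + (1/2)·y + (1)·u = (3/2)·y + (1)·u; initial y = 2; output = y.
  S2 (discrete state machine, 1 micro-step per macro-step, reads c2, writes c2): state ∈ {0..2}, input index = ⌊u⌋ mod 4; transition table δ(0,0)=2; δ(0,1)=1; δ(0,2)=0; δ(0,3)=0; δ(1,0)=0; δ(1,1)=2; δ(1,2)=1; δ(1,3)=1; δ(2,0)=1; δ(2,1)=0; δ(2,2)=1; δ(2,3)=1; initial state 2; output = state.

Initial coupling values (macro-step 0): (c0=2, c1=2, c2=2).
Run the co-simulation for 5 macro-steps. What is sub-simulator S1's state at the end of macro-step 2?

macro 1: S0 reads c2=2 → after 2×micro: 7/2; S1 reads c0=2 → after 1×micro: 5; S2 reads c2=2 → after 1×micro: 1 ⇒ (c0=7/2, c1=5, c2=1)
macro 2: S0 reads c2=1 → after 2×micro: 19/8; S1 reads c0=7/2 → after 1×micro: 11; S2 reads c2=1 → after 1×micro: 2 ⇒ (c0=19/8, c1=11, c2=2)
macro 3: S0 reads c2=2 → after 2×micro: 115/32; S1 reads c0=19/8 → after 1×micro: 151/8; S2 reads c2=2 → after 1×micro: 1 ⇒ (c0=115/32, c1=151/8, c2=1)
macro 4: S0 reads c2=1 → after 2×micro: 307/128; S1 reads c0=115/32 → after 1×micro: 1021/32; S2 reads c2=1 → after 1×micro: 2 ⇒ (c0=307/128, c1=1021/32, c2=2)
macro 5: S0 reads c2=2 → after 2×micro: 1843/512; S1 reads c0=307/128 → after 1×micro: 6433/128; S2 reads c2=2 → after 1×micro: 1 ⇒ (c0=1843/512, c1=6433/128, c2=1)

S1 state at macro-step 2 = 11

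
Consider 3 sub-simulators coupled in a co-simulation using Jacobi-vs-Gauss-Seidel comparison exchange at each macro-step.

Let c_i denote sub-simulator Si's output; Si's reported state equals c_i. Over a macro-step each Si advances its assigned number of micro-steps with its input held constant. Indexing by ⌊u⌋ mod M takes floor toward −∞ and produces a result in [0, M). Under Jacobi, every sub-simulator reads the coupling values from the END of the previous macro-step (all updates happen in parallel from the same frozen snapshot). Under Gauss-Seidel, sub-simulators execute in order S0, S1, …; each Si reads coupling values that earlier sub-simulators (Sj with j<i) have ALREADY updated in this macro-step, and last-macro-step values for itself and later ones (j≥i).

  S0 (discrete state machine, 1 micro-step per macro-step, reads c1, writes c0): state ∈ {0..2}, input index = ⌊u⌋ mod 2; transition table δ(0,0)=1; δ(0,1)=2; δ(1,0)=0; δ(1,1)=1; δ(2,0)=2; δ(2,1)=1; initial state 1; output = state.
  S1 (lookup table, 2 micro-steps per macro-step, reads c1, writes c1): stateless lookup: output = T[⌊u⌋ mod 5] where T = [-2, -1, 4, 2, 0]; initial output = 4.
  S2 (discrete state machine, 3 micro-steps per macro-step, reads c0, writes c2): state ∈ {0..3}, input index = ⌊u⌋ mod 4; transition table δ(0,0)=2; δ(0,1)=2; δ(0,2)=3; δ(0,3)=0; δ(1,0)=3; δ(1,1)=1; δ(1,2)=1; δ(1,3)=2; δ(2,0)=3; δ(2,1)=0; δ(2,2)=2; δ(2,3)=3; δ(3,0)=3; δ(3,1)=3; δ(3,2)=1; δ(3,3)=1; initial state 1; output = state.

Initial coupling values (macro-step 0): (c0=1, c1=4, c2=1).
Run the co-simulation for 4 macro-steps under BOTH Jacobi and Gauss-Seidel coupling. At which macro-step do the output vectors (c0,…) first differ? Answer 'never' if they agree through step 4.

first divergence at macro-step: 1

[Jacobi] macro 1: S0 reads c1=4 → after 1×micro: 0; S1 reads c1=4 → after 2×micro: 0; S2 reads c0=1 → after 3×micro: 1 ⇒ (c0=0, c1=0, c2=1)
[Jacobi] macro 2: S0 reads c1=0 → after 1×micro: 1; S1 reads c1=0 → after 2×micro: -2; S2 reads c0=0 → after 3×micro: 3 ⇒ (c0=1, c1=-2, c2=3)
[Jacobi] macro 3: S0 reads c1=-2 → after 1×micro: 0; S1 reads c1=-2 → after 2×micro: 2; S2 reads c0=1 → after 3×micro: 3 ⇒ (c0=0, c1=2, c2=3)
[Jacobi] macro 4: S0 reads c1=2 → after 1×micro: 1; S1 reads c1=2 → after 2×micro: 4; S2 reads c0=0 → after 3×micro: 3 ⇒ (c0=1, c1=4, c2=3)
[Gauss-Seidel] macro 1: S0 reads c1=4 → after 1×micro: 0; S1 reads c1=4 → after 2×micro: 0; S2 reads c0=0 → after 3×micro: 3 ⇒ (c0=0, c1=0, c2=3)
[Gauss-Seidel] macro 2: S0 reads c1=0 → after 1×micro: 1; S1 reads c1=0 → after 2×micro: -2; S2 reads c0=1 → after 3×micro: 3 ⇒ (c0=1, c1=-2, c2=3)
[Gauss-Seidel] macro 3: S0 reads c1=-2 → after 1×micro: 0; S1 reads c1=-2 → after 2×micro: 2; S2 reads c0=0 → after 3×micro: 3 ⇒ (c0=0, c1=2, c2=3)
[Gauss-Seidel] macro 4: S0 reads c1=2 → after 1×micro: 1; S1 reads c1=2 → after 2×micro: 4; S2 reads c0=1 → after 3×micro: 3 ⇒ (c0=1, c1=4, c2=3)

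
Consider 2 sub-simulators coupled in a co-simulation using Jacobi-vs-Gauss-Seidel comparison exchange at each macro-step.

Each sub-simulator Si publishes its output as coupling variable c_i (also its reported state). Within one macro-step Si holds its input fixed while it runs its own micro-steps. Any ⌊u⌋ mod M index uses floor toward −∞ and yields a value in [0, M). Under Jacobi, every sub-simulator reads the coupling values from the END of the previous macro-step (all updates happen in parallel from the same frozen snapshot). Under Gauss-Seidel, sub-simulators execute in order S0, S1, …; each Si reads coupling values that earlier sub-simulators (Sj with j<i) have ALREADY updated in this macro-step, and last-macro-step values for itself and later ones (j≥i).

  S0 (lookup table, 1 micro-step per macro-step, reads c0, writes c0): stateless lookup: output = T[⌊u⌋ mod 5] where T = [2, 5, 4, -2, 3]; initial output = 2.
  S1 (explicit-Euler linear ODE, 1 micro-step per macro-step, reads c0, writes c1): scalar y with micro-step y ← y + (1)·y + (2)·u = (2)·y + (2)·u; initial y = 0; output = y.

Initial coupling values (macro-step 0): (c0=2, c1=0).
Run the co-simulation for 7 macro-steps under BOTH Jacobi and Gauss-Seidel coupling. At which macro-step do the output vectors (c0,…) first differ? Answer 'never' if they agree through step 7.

[Jacobi] macro 1: S0 reads c0=2 → after 1×micro: 4; S1 reads c0=2 → after 1×micro: 4 ⇒ (c0=4, c1=4)
[Jacobi] macro 2: S0 reads c0=4 → after 1×micro: 3; S1 reads c0=4 → after 1×micro: 16 ⇒ (c0=3, c1=16)
[Jacobi] macro 3: S0 reads c0=3 → after 1×micro: -2; S1 reads c0=3 → after 1×micro: 38 ⇒ (c0=-2, c1=38)
[Jacobi] macro 4: S0 reads c0=-2 → after 1×micro: -2; S1 reads c0=-2 → after 1×micro: 72 ⇒ (c0=-2, c1=72)
[Jacobi] macro 5: S0 reads c0=-2 → after 1×micro: -2; S1 reads c0=-2 → after 1×micro: 140 ⇒ (c0=-2, c1=140)
[Jacobi] macro 6: S0 reads c0=-2 → after 1×micro: -2; S1 reads c0=-2 → after 1×micro: 276 ⇒ (c0=-2, c1=276)
[Jacobi] macro 7: S0 reads c0=-2 → after 1×micro: -2; S1 reads c0=-2 → after 1×micro: 548 ⇒ (c0=-2, c1=548)
[Gauss-Seidel] macro 1: S0 reads c0=2 → after 1×micro: 4; S1 reads c0=4 → after 1×micro: 8 ⇒ (c0=4, c1=8)
[Gauss-Seidel] macro 2: S0 reads c0=4 → after 1×micro: 3; S1 reads c0=3 → after 1×micro: 22 ⇒ (c0=3, c1=22)
[Gauss-Seidel] macro 3: S0 reads c0=3 → after 1×micro: -2; S1 reads c0=-2 → after 1×micro: 40 ⇒ (c0=-2, c1=40)
[Gauss-Seidel] macro 4: S0 reads c0=-2 → after 1×micro: -2; S1 reads c0=-2 → after 1×micro: 76 ⇒ (c0=-2, c1=76)
[Gauss-Seidel] macro 5: S0 reads c0=-2 → after 1×micro: -2; S1 reads c0=-2 → after 1×micro: 148 ⇒ (c0=-2, c1=148)
[Gauss-Seidel] macro 6: S0 reads c0=-2 → after 1×micro: -2; S1 reads c0=-2 → after 1×micro: 292 ⇒ (c0=-2, c1=292)
[Gauss-Seidel] macro 7: S0 reads c0=-2 → after 1×micro: -2; S1 reads c0=-2 → after 1×micro: 580 ⇒ (c0=-2, c1=580)

first divergence at macro-step: 1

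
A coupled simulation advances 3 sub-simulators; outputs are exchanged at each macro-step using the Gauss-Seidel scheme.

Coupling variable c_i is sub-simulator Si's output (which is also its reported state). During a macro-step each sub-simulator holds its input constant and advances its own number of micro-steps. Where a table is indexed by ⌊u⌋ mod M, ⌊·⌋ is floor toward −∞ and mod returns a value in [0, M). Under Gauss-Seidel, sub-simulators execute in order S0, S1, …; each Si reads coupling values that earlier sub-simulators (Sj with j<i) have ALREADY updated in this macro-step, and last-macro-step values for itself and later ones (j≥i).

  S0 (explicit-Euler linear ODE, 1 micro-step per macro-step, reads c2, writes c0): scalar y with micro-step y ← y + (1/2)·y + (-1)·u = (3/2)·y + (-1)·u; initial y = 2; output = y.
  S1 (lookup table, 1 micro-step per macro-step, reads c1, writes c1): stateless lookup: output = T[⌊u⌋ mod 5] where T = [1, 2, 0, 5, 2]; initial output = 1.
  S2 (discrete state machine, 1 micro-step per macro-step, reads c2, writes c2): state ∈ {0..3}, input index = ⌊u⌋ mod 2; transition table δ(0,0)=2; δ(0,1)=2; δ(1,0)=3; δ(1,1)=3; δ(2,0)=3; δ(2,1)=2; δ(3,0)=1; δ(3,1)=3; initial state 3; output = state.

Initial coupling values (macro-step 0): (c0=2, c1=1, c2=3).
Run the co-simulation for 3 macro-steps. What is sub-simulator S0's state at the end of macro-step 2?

macro 1: S0 reads c2=3 → after 1×micro: 0; S1 reads c1=1 → after 1×micro: 2; S2 reads c2=3 → after 1×micro: 3 ⇒ (c0=0, c1=2, c2=3)
macro 2: S0 reads c2=3 → after 1×micro: -3; S1 reads c1=2 → after 1×micro: 0; S2 reads c2=3 → after 1×micro: 3 ⇒ (c0=-3, c1=0, c2=3)
macro 3: S0 reads c2=3 → after 1×micro: -15/2; S1 reads c1=0 → after 1×micro: 1; S2 reads c2=3 → after 1×micro: 3 ⇒ (c0=-15/2, c1=1, c2=3)

S0 state at macro-step 2 = -3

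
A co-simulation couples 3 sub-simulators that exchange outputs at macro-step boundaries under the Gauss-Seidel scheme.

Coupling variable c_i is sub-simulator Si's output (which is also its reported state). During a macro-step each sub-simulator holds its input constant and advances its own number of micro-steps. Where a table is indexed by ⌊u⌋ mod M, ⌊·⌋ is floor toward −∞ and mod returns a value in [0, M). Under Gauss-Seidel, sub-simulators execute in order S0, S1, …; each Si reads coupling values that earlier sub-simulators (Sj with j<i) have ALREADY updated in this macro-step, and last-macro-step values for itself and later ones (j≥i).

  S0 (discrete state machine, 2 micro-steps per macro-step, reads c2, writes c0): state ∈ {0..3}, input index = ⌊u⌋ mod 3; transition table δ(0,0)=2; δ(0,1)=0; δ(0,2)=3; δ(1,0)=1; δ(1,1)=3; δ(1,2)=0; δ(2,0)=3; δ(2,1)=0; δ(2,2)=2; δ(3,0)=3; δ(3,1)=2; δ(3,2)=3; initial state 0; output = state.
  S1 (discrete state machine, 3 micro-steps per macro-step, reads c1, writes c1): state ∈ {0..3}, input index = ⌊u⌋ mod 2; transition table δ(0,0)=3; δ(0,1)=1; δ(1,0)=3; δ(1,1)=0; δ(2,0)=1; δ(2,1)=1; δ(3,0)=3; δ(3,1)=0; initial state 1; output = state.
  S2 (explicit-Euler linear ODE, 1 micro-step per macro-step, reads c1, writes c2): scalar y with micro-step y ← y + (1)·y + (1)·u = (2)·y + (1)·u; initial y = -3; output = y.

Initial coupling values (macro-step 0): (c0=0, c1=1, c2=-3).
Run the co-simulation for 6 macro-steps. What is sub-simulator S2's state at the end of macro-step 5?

S2 state at macro-step 5 = -66

macro 1: S0 reads c2=-3 → after 2×micro: 3; S1 reads c1=1 → after 3×micro: 0; S2 reads c1=0 → after 1×micro: -6 ⇒ (c0=3, c1=0, c2=-6)
macro 2: S0 reads c2=-6 → after 2×micro: 3; S1 reads c1=0 → after 3×micro: 3; S2 reads c1=3 → after 1×micro: -9 ⇒ (c0=3, c1=3, c2=-9)
macro 3: S0 reads c2=-9 → after 2×micro: 3; S1 reads c1=3 → after 3×micro: 0; S2 reads c1=0 → after 1×micro: -18 ⇒ (c0=3, c1=0, c2=-18)
macro 4: S0 reads c2=-18 → after 2×micro: 3; S1 reads c1=0 → after 3×micro: 3; S2 reads c1=3 → after 1×micro: -33 ⇒ (c0=3, c1=3, c2=-33)
macro 5: S0 reads c2=-33 → after 2×micro: 3; S1 reads c1=3 → after 3×micro: 0; S2 reads c1=0 → after 1×micro: -66 ⇒ (c0=3, c1=0, c2=-66)
macro 6: S0 reads c2=-66 → after 2×micro: 3; S1 reads c1=0 → after 3×micro: 3; S2 reads c1=3 → after 1×micro: -129 ⇒ (c0=3, c1=3, c2=-129)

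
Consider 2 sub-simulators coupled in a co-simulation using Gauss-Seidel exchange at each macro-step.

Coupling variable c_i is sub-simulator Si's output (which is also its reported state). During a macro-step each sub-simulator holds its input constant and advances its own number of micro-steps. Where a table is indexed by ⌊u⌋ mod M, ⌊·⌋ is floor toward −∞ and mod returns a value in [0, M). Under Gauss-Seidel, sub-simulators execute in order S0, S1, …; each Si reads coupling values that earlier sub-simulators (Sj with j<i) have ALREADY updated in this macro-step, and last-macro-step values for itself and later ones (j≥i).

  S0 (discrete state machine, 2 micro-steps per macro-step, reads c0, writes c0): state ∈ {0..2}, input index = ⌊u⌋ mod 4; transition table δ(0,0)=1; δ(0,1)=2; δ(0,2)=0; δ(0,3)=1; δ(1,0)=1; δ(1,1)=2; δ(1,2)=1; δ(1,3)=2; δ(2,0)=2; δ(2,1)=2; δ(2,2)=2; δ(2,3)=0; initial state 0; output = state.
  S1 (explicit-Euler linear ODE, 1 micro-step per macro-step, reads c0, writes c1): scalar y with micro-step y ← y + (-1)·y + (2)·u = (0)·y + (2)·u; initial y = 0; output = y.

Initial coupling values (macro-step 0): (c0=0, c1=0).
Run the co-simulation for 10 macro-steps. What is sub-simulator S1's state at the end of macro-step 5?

S1 state at macro-step 5 = 4

macro 1: S0 reads c0=0 → after 2×micro: 1; S1 reads c0=1 → after 1×micro: 2 ⇒ (c0=1, c1=2)
macro 2: S0 reads c0=1 → after 2×micro: 2; S1 reads c0=2 → after 1×micro: 4 ⇒ (c0=2, c1=4)
macro 3: S0 reads c0=2 → after 2×micro: 2; S1 reads c0=2 → after 1×micro: 4 ⇒ (c0=2, c1=4)
macro 4: S0 reads c0=2 → after 2×micro: 2; S1 reads c0=2 → after 1×micro: 4 ⇒ (c0=2, c1=4)
macro 5: S0 reads c0=2 → after 2×micro: 2; S1 reads c0=2 → after 1×micro: 4 ⇒ (c0=2, c1=4)
macro 6: S0 reads c0=2 → after 2×micro: 2; S1 reads c0=2 → after 1×micro: 4 ⇒ (c0=2, c1=4)
macro 7: S0 reads c0=2 → after 2×micro: 2; S1 reads c0=2 → after 1×micro: 4 ⇒ (c0=2, c1=4)
macro 8: S0 reads c0=2 → after 2×micro: 2; S1 reads c0=2 → after 1×micro: 4 ⇒ (c0=2, c1=4)
macro 9: S0 reads c0=2 → after 2×micro: 2; S1 reads c0=2 → after 1×micro: 4 ⇒ (c0=2, c1=4)
macro 10: S0 reads c0=2 → after 2×micro: 2; S1 reads c0=2 → after 1×micro: 4 ⇒ (c0=2, c1=4)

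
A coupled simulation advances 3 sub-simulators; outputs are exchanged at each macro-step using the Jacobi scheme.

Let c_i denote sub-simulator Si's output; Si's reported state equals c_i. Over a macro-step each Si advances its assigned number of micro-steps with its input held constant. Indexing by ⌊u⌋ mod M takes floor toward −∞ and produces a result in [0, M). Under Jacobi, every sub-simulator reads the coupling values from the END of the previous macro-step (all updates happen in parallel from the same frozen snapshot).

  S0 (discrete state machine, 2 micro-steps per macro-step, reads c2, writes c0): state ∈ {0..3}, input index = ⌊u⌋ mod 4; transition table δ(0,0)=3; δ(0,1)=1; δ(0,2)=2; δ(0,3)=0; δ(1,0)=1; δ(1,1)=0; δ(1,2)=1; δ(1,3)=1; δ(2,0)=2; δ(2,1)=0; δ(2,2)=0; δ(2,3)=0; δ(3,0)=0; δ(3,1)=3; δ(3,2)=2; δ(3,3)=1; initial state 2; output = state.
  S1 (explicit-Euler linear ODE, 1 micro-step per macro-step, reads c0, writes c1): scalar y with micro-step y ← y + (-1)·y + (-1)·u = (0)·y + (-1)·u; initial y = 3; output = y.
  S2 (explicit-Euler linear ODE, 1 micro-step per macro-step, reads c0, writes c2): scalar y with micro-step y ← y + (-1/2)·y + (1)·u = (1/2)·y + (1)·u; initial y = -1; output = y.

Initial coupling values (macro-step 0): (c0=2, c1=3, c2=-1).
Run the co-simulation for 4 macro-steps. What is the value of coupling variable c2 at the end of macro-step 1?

macro 1: S0 reads c2=-1 → after 2×micro: 0; S1 reads c0=2 → after 1×micro: -2; S2 reads c0=2 → after 1×micro: 3/2 ⇒ (c0=0, c1=-2, c2=3/2)
macro 2: S0 reads c2=3/2 → after 2×micro: 0; S1 reads c0=0 → after 1×micro: 0; S2 reads c0=0 → after 1×micro: 3/4 ⇒ (c0=0, c1=0, c2=3/4)
macro 3: S0 reads c2=3/4 → after 2×micro: 0; S1 reads c0=0 → after 1×micro: 0; S2 reads c0=0 → after 1×micro: 3/8 ⇒ (c0=0, c1=0, c2=3/8)
macro 4: S0 reads c2=3/8 → after 2×micro: 0; S1 reads c0=0 → after 1×micro: 0; S2 reads c0=0 → after 1×micro: 3/16 ⇒ (c0=0, c1=0, c2=3/16)

c2 at macro-step 1 = 3/2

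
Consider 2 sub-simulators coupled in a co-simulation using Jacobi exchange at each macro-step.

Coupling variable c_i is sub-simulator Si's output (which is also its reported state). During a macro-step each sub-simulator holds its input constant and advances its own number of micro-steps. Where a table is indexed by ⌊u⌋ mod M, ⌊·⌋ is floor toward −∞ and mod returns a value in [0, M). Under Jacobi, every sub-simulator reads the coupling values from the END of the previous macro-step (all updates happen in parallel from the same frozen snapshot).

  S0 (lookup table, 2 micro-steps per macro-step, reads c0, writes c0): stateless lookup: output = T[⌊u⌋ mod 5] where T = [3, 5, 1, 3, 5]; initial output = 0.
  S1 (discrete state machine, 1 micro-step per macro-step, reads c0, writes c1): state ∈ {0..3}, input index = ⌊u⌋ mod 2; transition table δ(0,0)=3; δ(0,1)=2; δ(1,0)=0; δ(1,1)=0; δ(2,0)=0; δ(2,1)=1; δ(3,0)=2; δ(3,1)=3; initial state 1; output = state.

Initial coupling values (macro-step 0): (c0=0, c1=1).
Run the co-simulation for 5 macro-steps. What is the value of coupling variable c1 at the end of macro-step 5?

c1 at macro-step 5 = 2

macro 1: S0 reads c0=0 → after 2×micro: 3; S1 reads c0=0 → after 1×micro: 0 ⇒ (c0=3, c1=0)
macro 2: S0 reads c0=3 → after 2×micro: 3; S1 reads c0=3 → after 1×micro: 2 ⇒ (c0=3, c1=2)
macro 3: S0 reads c0=3 → after 2×micro: 3; S1 reads c0=3 → after 1×micro: 1 ⇒ (c0=3, c1=1)
macro 4: S0 reads c0=3 → after 2×micro: 3; S1 reads c0=3 → after 1×micro: 0 ⇒ (c0=3, c1=0)
macro 5: S0 reads c0=3 → after 2×micro: 3; S1 reads c0=3 → after 1×micro: 2 ⇒ (c0=3, c1=2)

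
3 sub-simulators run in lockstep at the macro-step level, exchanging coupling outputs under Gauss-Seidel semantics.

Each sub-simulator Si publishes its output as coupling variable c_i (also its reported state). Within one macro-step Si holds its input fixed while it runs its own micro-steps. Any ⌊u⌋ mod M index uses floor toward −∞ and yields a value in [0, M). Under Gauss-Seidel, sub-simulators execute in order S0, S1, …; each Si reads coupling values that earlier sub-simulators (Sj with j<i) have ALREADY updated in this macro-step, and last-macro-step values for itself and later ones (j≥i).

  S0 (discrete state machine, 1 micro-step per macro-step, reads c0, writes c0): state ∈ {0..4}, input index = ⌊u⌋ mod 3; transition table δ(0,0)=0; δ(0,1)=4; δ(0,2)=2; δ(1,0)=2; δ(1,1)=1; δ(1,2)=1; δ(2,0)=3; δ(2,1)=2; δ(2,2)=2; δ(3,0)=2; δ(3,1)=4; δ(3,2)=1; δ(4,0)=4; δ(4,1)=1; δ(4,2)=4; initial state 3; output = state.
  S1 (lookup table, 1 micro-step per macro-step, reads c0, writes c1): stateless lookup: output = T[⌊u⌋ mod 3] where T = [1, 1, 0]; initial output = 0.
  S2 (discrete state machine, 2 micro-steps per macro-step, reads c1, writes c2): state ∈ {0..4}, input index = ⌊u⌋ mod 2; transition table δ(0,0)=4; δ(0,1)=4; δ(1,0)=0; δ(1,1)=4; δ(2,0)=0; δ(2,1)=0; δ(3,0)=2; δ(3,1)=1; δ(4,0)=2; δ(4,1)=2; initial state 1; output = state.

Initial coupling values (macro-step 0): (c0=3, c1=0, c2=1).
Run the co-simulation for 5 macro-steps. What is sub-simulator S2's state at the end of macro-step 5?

S2 state at macro-step 5 = 0

macro 1: S0 reads c0=3 → after 1×micro: 2; S1 reads c0=2 → after 1×micro: 0; S2 reads c1=0 → after 2×micro: 4 ⇒ (c0=2, c1=0, c2=4)
macro 2: S0 reads c0=2 → after 1×micro: 2; S1 reads c0=2 → after 1×micro: 0; S2 reads c1=0 → after 2×micro: 0 ⇒ (c0=2, c1=0, c2=0)
macro 3: S0 reads c0=2 → after 1×micro: 2; S1 reads c0=2 → after 1×micro: 0; S2 reads c1=0 → after 2×micro: 2 ⇒ (c0=2, c1=0, c2=2)
macro 4: S0 reads c0=2 → after 1×micro: 2; S1 reads c0=2 → after 1×micro: 0; S2 reads c1=0 → after 2×micro: 4 ⇒ (c0=2, c1=0, c2=4)
macro 5: S0 reads c0=2 → after 1×micro: 2; S1 reads c0=2 → after 1×micro: 0; S2 reads c1=0 → after 2×micro: 0 ⇒ (c0=2, c1=0, c2=0)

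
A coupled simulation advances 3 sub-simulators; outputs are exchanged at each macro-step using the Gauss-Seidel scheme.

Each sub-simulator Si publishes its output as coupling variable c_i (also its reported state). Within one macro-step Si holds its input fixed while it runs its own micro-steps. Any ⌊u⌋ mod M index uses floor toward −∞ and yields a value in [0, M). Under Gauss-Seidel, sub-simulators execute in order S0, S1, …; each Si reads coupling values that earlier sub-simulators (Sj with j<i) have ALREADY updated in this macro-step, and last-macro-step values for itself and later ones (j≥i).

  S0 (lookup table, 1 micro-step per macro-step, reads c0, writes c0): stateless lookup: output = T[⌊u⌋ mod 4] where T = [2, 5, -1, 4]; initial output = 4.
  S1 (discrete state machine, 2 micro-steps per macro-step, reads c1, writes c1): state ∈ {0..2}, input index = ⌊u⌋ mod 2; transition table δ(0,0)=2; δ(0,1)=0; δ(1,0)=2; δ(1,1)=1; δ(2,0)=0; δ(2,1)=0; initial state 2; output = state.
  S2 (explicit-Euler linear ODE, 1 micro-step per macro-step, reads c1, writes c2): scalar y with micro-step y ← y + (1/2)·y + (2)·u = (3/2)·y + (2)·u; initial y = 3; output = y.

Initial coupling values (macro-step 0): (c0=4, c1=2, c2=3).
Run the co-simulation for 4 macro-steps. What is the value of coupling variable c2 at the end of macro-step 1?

macro 1: S0 reads c0=4 → after 1×micro: 2; S1 reads c1=2 → after 2×micro: 2; S2 reads c1=2 → after 1×micro: 17/2 ⇒ (c0=2, c1=2, c2=17/2)
macro 2: S0 reads c0=2 → after 1×micro: -1; S1 reads c1=2 → after 2×micro: 2; S2 reads c1=2 → after 1×micro: 67/4 ⇒ (c0=-1, c1=2, c2=67/4)
macro 3: S0 reads c0=-1 → after 1×micro: 4; S1 reads c1=2 → after 2×micro: 2; S2 reads c1=2 → after 1×micro: 233/8 ⇒ (c0=4, c1=2, c2=233/8)
macro 4: S0 reads c0=4 → after 1×micro: 2; S1 reads c1=2 → after 2×micro: 2; S2 reads c1=2 → after 1×micro: 763/16 ⇒ (c0=2, c1=2, c2=763/16)

c2 at macro-step 1 = 17/2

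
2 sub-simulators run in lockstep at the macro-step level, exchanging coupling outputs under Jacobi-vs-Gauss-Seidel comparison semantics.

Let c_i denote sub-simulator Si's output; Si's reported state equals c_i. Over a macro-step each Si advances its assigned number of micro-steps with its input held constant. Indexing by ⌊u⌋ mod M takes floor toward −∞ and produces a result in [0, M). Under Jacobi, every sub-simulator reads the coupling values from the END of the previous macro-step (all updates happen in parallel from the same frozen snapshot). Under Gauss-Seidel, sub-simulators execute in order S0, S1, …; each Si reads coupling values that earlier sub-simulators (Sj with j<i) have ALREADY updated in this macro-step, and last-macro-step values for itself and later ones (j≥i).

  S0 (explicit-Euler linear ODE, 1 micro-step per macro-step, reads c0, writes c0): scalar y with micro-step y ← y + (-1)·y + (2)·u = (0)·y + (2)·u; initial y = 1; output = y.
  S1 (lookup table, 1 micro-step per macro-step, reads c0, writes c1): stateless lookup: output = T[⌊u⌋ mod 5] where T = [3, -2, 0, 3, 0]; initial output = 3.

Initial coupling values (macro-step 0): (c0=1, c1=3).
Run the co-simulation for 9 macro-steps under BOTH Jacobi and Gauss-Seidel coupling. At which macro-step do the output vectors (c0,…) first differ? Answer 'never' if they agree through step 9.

first divergence at macro-step: 1

[Jacobi] macro 1: S0 reads c0=1 → after 1×micro: 2; S1 reads c0=1 → after 1×micro: -2 ⇒ (c0=2, c1=-2)
[Jacobi] macro 2: S0 reads c0=2 → after 1×micro: 4; S1 reads c0=2 → after 1×micro: 0 ⇒ (c0=4, c1=0)
[Jacobi] macro 3: S0 reads c0=4 → after 1×micro: 8; S1 reads c0=4 → after 1×micro: 0 ⇒ (c0=8, c1=0)
[Jacobi] macro 4: S0 reads c0=8 → after 1×micro: 16; S1 reads c0=8 → after 1×micro: 3 ⇒ (c0=16, c1=3)
[Jacobi] macro 5: S0 reads c0=16 → after 1×micro: 32; S1 reads c0=16 → after 1×micro: -2 ⇒ (c0=32, c1=-2)
[Jacobi] macro 6: S0 reads c0=32 → after 1×micro: 64; S1 reads c0=32 → after 1×micro: 0 ⇒ (c0=64, c1=0)
[Jacobi] macro 7: S0 reads c0=64 → after 1×micro: 128; S1 reads c0=64 → after 1×micro: 0 ⇒ (c0=128, c1=0)
[Jacobi] macro 8: S0 reads c0=128 → after 1×micro: 256; S1 reads c0=128 → after 1×micro: 3 ⇒ (c0=256, c1=3)
[Jacobi] macro 9: S0 reads c0=256 → after 1×micro: 512; S1 reads c0=256 → after 1×micro: -2 ⇒ (c0=512, c1=-2)
[Gauss-Seidel] macro 1: S0 reads c0=1 → after 1×micro: 2; S1 reads c0=2 → after 1×micro: 0 ⇒ (c0=2, c1=0)
[Gauss-Seidel] macro 2: S0 reads c0=2 → after 1×micro: 4; S1 reads c0=4 → after 1×micro: 0 ⇒ (c0=4, c1=0)
[Gauss-Seidel] macro 3: S0 reads c0=4 → after 1×micro: 8; S1 reads c0=8 → after 1×micro: 3 ⇒ (c0=8, c1=3)
[Gauss-Seidel] macro 4: S0 reads c0=8 → after 1×micro: 16; S1 reads c0=16 → after 1×micro: -2 ⇒ (c0=16, c1=-2)
[Gauss-Seidel] macro 5: S0 reads c0=16 → after 1×micro: 32; S1 reads c0=32 → after 1×micro: 0 ⇒ (c0=32, c1=0)
[Gauss-Seidel] macro 6: S0 reads c0=32 → after 1×micro: 64; S1 reads c0=64 → after 1×micro: 0 ⇒ (c0=64, c1=0)
[Gauss-Seidel] macro 7: S0 reads c0=64 → after 1×micro: 128; S1 reads c0=128 → after 1×micro: 3 ⇒ (c0=128, c1=3)
[Gauss-Seidel] macro 8: S0 reads c0=128 → after 1×micro: 256; S1 reads c0=256 → after 1×micro: -2 ⇒ (c0=256, c1=-2)
[Gauss-Seidel] macro 9: S0 reads c0=256 → after 1×micro: 512; S1 reads c0=512 → after 1×micro: 0 ⇒ (c0=512, c1=0)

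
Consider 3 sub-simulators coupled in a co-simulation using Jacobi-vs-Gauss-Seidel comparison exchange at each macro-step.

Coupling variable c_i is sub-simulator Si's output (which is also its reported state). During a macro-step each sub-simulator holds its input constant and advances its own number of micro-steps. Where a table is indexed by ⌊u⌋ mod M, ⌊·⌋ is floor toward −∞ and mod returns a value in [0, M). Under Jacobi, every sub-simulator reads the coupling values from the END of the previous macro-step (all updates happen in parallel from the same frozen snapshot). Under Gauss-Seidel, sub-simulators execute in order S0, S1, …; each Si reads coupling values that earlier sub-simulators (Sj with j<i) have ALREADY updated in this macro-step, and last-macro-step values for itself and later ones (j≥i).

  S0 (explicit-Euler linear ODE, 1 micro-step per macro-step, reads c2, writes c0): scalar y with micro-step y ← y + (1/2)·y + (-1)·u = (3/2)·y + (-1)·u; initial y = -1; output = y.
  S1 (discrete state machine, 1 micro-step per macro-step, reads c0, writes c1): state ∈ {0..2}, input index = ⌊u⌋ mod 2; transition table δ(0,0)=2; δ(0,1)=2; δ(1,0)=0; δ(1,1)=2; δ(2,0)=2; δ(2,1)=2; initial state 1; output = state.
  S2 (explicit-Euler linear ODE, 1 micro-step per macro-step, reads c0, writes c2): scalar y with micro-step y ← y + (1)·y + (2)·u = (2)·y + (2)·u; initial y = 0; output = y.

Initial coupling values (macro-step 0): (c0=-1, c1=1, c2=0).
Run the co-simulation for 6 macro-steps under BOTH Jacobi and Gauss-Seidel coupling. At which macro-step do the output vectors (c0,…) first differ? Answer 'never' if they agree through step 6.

[Jacobi] macro 1: S0 reads c2=0 → after 1×micro: -3/2; S1 reads c0=-1 → after 1×micro: 2; S2 reads c0=-1 → after 1×micro: -2 ⇒ (c0=-3/2, c1=2, c2=-2)
[Jacobi] macro 2: S0 reads c2=-2 → after 1×micro: -1/4; S1 reads c0=-3/2 → after 1×micro: 2; S2 reads c0=-3/2 → after 1×micro: -7 ⇒ (c0=-1/4, c1=2, c2=-7)
[Jacobi] macro 3: S0 reads c2=-7 → after 1×micro: 53/8; S1 reads c0=-1/4 → after 1×micro: 2; S2 reads c0=-1/4 → after 1×micro: -29/2 ⇒ (c0=53/8, c1=2, c2=-29/2)
[Jacobi] macro 4: S0 reads c2=-29/2 → after 1×micro: 391/16; S1 reads c0=53/8 → after 1×micro: 2; S2 reads c0=53/8 → after 1×micro: -63/4 ⇒ (c0=391/16, c1=2, c2=-63/4)
[Jacobi] macro 5: S0 reads c2=-63/4 → after 1×micro: 1677/32; S1 reads c0=391/16 → after 1×micro: 2; S2 reads c0=391/16 → after 1×micro: 139/8 ⇒ (c0=1677/32, c1=2, c2=139/8)
[Jacobi] macro 6: S0 reads c2=139/8 → after 1×micro: 3919/64; S1 reads c0=1677/32 → after 1×micro: 2; S2 reads c0=1677/32 → after 1×micro: 2233/16 ⇒ (c0=3919/64, c1=2, c2=2233/16)
[Gauss-Seidel] macro 1: S0 reads c2=0 → after 1×micro: -3/2; S1 reads c0=-3/2 → after 1×micro: 0; S2 reads c0=-3/2 → after 1×micro: -3 ⇒ (c0=-3/2, c1=0, c2=-3)
[Gauss-Seidel] macro 2: S0 reads c2=-3 → after 1×micro: 3/4; S1 reads c0=3/4 → after 1×micro: 2; S2 reads c0=3/4 → after 1×micro: -9/2 ⇒ (c0=3/4, c1=2, c2=-9/2)
[Gauss-Seidel] macro 3: S0 reads c2=-9/2 → after 1×micro: 45/8; S1 reads c0=45/8 → after 1×micro: 2; S2 reads c0=45/8 → after 1×micro: 9/4 ⇒ (c0=45/8, c1=2, c2=9/4)
[Gauss-Seidel] macro 4: S0 reads c2=9/4 → after 1×micro: 99/16; S1 reads c0=99/16 → after 1×micro: 2; S2 reads c0=99/16 → after 1×micro: 135/8 ⇒ (c0=99/16, c1=2, c2=135/8)
[Gauss-Seidel] macro 5: S0 reads c2=135/8 → after 1×micro: -243/32; S1 reads c0=-243/32 → after 1×micro: 2; S2 reads c0=-243/32 → after 1×micro: 297/16 ⇒ (c0=-243/32, c1=2, c2=297/16)
[Gauss-Seidel] macro 6: S0 reads c2=297/16 → after 1×micro: -1917/64; S1 reads c0=-1917/64 → after 1×micro: 2; S2 reads c0=-1917/64 → after 1×micro: -729/32 ⇒ (c0=-1917/64, c1=2, c2=-729/32)

first divergence at macro-step: 1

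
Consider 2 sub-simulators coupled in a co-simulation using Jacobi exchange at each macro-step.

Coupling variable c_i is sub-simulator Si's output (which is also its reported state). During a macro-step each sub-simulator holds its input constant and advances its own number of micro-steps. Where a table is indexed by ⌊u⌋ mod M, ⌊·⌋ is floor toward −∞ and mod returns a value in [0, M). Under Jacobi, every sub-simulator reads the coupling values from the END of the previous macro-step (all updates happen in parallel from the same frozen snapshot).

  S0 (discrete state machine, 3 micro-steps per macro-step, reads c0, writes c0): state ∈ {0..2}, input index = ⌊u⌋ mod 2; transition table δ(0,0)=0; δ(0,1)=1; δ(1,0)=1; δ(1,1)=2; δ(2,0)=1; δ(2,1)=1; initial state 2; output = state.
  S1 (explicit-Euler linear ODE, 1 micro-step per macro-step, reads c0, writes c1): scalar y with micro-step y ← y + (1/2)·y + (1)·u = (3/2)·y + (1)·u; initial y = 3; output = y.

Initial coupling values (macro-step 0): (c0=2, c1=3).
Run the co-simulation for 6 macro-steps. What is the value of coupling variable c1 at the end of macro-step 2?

macro 1: S0 reads c0=2 → after 3×micro: 1; S1 reads c0=2 → after 1×micro: 13/2 ⇒ (c0=1, c1=13/2)
macro 2: S0 reads c0=1 → after 3×micro: 2; S1 reads c0=1 → after 1×micro: 43/4 ⇒ (c0=2, c1=43/4)
macro 3: S0 reads c0=2 → after 3×micro: 1; S1 reads c0=2 → after 1×micro: 145/8 ⇒ (c0=1, c1=145/8)
macro 4: S0 reads c0=1 → after 3×micro: 2; S1 reads c0=1 → after 1×micro: 451/16 ⇒ (c0=2, c1=451/16)
macro 5: S0 reads c0=2 → after 3×micro: 1; S1 reads c0=2 → after 1×micro: 1417/32 ⇒ (c0=1, c1=1417/32)
macro 6: S0 reads c0=1 → after 3×micro: 2; S1 reads c0=1 → after 1×micro: 4315/64 ⇒ (c0=2, c1=4315/64)

c1 at macro-step 2 = 43/4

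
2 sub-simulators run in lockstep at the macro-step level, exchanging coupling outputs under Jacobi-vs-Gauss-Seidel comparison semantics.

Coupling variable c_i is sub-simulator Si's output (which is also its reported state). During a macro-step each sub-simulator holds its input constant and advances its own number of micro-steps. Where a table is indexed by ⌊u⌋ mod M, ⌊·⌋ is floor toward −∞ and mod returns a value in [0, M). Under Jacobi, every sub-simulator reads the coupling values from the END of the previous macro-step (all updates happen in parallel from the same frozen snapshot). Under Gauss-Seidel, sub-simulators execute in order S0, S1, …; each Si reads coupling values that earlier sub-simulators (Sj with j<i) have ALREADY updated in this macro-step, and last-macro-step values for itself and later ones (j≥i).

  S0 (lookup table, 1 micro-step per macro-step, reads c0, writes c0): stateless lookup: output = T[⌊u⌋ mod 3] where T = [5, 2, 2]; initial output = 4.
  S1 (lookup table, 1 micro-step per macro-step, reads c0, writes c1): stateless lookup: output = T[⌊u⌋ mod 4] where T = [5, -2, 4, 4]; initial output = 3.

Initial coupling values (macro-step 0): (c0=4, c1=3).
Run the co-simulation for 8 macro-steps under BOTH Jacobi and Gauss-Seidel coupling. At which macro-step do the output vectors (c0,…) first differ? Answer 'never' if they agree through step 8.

first divergence at macro-step: 1

[Jacobi] macro 1: S0 reads c0=4 → after 1×micro: 2; S1 reads c0=4 → after 1×micro: 5 ⇒ (c0=2, c1=5)
[Jacobi] macro 2: S0 reads c0=2 → after 1×micro: 2; S1 reads c0=2 → after 1×micro: 4 ⇒ (c0=2, c1=4)
[Jacobi] macro 3: S0 reads c0=2 → after 1×micro: 2; S1 reads c0=2 → after 1×micro: 4 ⇒ (c0=2, c1=4)
[Jacobi] macro 4: S0 reads c0=2 → after 1×micro: 2; S1 reads c0=2 → after 1×micro: 4 ⇒ (c0=2, c1=4)
[Jacobi] macro 5: S0 reads c0=2 → after 1×micro: 2; S1 reads c0=2 → after 1×micro: 4 ⇒ (c0=2, c1=4)
[Jacobi] macro 6: S0 reads c0=2 → after 1×micro: 2; S1 reads c0=2 → after 1×micro: 4 ⇒ (c0=2, c1=4)
[Jacobi] macro 7: S0 reads c0=2 → after 1×micro: 2; S1 reads c0=2 → after 1×micro: 4 ⇒ (c0=2, c1=4)
[Jacobi] macro 8: S0 reads c0=2 → after 1×micro: 2; S1 reads c0=2 → after 1×micro: 4 ⇒ (c0=2, c1=4)
[Gauss-Seidel] macro 1: S0 reads c0=4 → after 1×micro: 2; S1 reads c0=2 → after 1×micro: 4 ⇒ (c0=2, c1=4)
[Gauss-Seidel] macro 2: S0 reads c0=2 → after 1×micro: 2; S1 reads c0=2 → after 1×micro: 4 ⇒ (c0=2, c1=4)
[Gauss-Seidel] macro 3: S0 reads c0=2 → after 1×micro: 2; S1 reads c0=2 → after 1×micro: 4 ⇒ (c0=2, c1=4)
[Gauss-Seidel] macro 4: S0 reads c0=2 → after 1×micro: 2; S1 reads c0=2 → after 1×micro: 4 ⇒ (c0=2, c1=4)
[Gauss-Seidel] macro 5: S0 reads c0=2 → after 1×micro: 2; S1 reads c0=2 → after 1×micro: 4 ⇒ (c0=2, c1=4)
[Gauss-Seidel] macro 6: S0 reads c0=2 → after 1×micro: 2; S1 reads c0=2 → after 1×micro: 4 ⇒ (c0=2, c1=4)
[Gauss-Seidel] macro 7: S0 reads c0=2 → after 1×micro: 2; S1 reads c0=2 → after 1×micro: 4 ⇒ (c0=2, c1=4)
[Gauss-Seidel] macro 8: S0 reads c0=2 → after 1×micro: 2; S1 reads c0=2 → after 1×micro: 4 ⇒ (c0=2, c1=4)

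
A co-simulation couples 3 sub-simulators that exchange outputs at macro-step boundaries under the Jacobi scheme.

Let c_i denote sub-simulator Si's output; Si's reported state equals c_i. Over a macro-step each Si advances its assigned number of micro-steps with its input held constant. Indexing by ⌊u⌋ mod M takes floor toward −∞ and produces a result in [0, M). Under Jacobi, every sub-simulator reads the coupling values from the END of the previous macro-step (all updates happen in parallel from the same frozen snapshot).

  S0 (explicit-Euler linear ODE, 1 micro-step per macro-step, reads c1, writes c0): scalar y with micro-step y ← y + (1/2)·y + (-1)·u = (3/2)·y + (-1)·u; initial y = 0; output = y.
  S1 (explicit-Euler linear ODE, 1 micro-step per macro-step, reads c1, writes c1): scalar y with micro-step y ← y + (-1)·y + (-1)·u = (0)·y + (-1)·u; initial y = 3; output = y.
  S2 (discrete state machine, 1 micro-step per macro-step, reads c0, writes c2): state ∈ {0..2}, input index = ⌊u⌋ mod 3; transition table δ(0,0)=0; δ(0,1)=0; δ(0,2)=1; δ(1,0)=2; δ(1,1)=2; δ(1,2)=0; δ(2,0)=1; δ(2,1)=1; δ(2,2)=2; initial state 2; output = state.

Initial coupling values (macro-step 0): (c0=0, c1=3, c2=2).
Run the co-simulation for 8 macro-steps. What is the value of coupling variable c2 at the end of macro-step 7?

c2 at macro-step 7 = 2

macro 1: S0 reads c1=3 → after 1×micro: -3; S1 reads c1=3 → after 1×micro: -3; S2 reads c0=0 → after 1×micro: 1 ⇒ (c0=-3, c1=-3, c2=1)
macro 2: S0 reads c1=-3 → after 1×micro: -3/2; S1 reads c1=-3 → after 1×micro: 3; S2 reads c0=-3 → after 1×micro: 2 ⇒ (c0=-3/2, c1=3, c2=2)
macro 3: S0 reads c1=3 → after 1×micro: -21/4; S1 reads c1=3 → after 1×micro: -3; S2 reads c0=-3/2 → after 1×micro: 1 ⇒ (c0=-21/4, c1=-3, c2=1)
macro 4: S0 reads c1=-3 → after 1×micro: -39/8; S1 reads c1=-3 → after 1×micro: 3; S2 reads c0=-21/4 → after 1×micro: 2 ⇒ (c0=-39/8, c1=3, c2=2)
macro 5: S0 reads c1=3 → after 1×micro: -165/16; S1 reads c1=3 → after 1×micro: -3; S2 reads c0=-39/8 → after 1×micro: 1 ⇒ (c0=-165/16, c1=-3, c2=1)
macro 6: S0 reads c1=-3 → after 1×micro: -399/32; S1 reads c1=-3 → after 1×micro: 3; S2 reads c0=-165/16 → after 1×micro: 2 ⇒ (c0=-399/32, c1=3, c2=2)
macro 7: S0 reads c1=3 → after 1×micro: -1389/64; S1 reads c1=3 → after 1×micro: -3; S2 reads c0=-399/32 → after 1×micro: 2 ⇒ (c0=-1389/64, c1=-3, c2=2)
macro 8: S0 reads c1=-3 → after 1×micro: -3783/128; S1 reads c1=-3 → after 1×micro: 3; S2 reads c0=-1389/64 → after 1×micro: 2 ⇒ (c0=-3783/128, c1=3, c2=2)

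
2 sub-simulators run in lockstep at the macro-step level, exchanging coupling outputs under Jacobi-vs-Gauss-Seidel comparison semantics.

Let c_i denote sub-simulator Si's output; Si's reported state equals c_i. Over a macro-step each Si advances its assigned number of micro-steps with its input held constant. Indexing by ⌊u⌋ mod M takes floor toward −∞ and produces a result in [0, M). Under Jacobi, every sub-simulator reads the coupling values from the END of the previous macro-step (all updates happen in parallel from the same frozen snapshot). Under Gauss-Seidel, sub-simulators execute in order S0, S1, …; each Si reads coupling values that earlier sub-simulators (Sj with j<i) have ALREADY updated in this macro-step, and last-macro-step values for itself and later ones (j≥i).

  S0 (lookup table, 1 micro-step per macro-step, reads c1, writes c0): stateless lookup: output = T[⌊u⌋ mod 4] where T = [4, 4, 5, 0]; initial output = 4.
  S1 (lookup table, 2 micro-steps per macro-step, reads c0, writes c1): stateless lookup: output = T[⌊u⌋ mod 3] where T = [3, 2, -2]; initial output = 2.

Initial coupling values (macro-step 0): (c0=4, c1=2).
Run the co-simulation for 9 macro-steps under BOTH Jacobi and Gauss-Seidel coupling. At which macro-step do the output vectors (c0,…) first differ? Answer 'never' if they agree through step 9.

[Jacobi] macro 1: S0 reads c1=2 → after 1×micro: 5; S1 reads c0=4 → after 2×micro: 2 ⇒ (c0=5, c1=2)
[Jacobi] macro 2: S0 reads c1=2 → after 1×micro: 5; S1 reads c0=5 → after 2×micro: -2 ⇒ (c0=5, c1=-2)
[Jacobi] macro 3: S0 reads c1=-2 → after 1×micro: 5; S1 reads c0=5 → after 2×micro: -2 ⇒ (c0=5, c1=-2)
[Jacobi] macro 4: S0 reads c1=-2 → after 1×micro: 5; S1 reads c0=5 → after 2×micro: -2 ⇒ (c0=5, c1=-2)
[Jacobi] macro 5: S0 reads c1=-2 → after 1×micro: 5; S1 reads c0=5 → after 2×micro: -2 ⇒ (c0=5, c1=-2)
[Jacobi] macro 6: S0 reads c1=-2 → after 1×micro: 5; S1 reads c0=5 → after 2×micro: -2 ⇒ (c0=5, c1=-2)
[Jacobi] macro 7: S0 reads c1=-2 → after 1×micro: 5; S1 reads c0=5 → after 2×micro: -2 ⇒ (c0=5, c1=-2)
[Jacobi] macro 8: S0 reads c1=-2 → after 1×micro: 5; S1 reads c0=5 → after 2×micro: -2 ⇒ (c0=5, c1=-2)
[Jacobi] macro 9: S0 reads c1=-2 → after 1×micro: 5; S1 reads c0=5 → after 2×micro: -2 ⇒ (c0=5, c1=-2)
[Gauss-Seidel] macro 1: S0 reads c1=2 → after 1×micro: 5; S1 reads c0=5 → after 2×micro: -2 ⇒ (c0=5, c1=-2)
[Gauss-Seidel] macro 2: S0 reads c1=-2 → after 1×micro: 5; S1 reads c0=5 → after 2×micro: -2 ⇒ (c0=5, c1=-2)
[Gauss-Seidel] macro 3: S0 reads c1=-2 → after 1×micro: 5; S1 reads c0=5 → after 2×micro: -2 ⇒ (c0=5, c1=-2)
[Gauss-Seidel] macro 4: S0 reads c1=-2 → after 1×micro: 5; S1 reads c0=5 → after 2×micro: -2 ⇒ (c0=5, c1=-2)
[Gauss-Seidel] macro 5: S0 reads c1=-2 → after 1×micro: 5; S1 reads c0=5 → after 2×micro: -2 ⇒ (c0=5, c1=-2)
[Gauss-Seidel] macro 6: S0 reads c1=-2 → after 1×micro: 5; S1 reads c0=5 → after 2×micro: -2 ⇒ (c0=5, c1=-2)
[Gauss-Seidel] macro 7: S0 reads c1=-2 → after 1×micro: 5; S1 reads c0=5 → after 2×micro: -2 ⇒ (c0=5, c1=-2)
[Gauss-Seidel] macro 8: S0 reads c1=-2 → after 1×micro: 5; S1 reads c0=5 → after 2×micro: -2 ⇒ (c0=5, c1=-2)
[Gauss-Seidel] macro 9: S0 reads c1=-2 → after 1×micro: 5; S1 reads c0=5 → after 2×micro: -2 ⇒ (c0=5, c1=-2)

first divergence at macro-step: 1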